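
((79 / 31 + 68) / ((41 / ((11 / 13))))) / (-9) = -2673 / 16523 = -0.16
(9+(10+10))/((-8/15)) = -435/8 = -54.38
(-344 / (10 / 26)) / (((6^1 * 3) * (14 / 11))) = -12298 / 315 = -39.04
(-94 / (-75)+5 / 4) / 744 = 751 / 223200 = 0.00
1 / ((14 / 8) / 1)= 4 / 7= 0.57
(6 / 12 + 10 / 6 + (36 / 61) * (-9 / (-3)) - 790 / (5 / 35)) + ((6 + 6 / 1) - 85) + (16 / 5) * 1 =-10240429 / 1830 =-5595.86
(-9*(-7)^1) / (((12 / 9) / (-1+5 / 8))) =-567 / 32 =-17.72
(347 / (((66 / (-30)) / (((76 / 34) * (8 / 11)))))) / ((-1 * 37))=527440 / 76109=6.93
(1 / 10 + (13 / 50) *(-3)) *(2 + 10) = -8.16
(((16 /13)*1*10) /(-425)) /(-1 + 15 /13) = -16 /85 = -0.19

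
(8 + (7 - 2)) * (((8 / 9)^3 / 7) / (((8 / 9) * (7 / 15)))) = 3.14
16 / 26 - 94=-1214 / 13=-93.38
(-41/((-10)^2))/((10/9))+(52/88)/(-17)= -75503/187000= -0.40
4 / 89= 0.04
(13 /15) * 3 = 13 /5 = 2.60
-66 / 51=-22 / 17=-1.29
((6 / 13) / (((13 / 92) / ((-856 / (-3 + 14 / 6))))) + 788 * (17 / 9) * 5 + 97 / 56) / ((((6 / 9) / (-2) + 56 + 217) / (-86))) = -42624409147 / 11612328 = -3670.62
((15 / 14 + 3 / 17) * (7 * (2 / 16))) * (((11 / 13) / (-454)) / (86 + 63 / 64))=-0.00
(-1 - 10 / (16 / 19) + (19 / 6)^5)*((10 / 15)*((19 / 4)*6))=45143677 / 7776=5805.51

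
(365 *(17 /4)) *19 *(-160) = -4715800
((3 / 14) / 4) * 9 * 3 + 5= 361 / 56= 6.45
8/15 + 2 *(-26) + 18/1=-33.47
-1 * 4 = -4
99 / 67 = 1.48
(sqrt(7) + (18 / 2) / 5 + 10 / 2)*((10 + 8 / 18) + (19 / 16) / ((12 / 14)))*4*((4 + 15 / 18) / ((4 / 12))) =98803*sqrt(7) / 144 + 1679651 / 360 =6481.03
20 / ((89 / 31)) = 620 / 89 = 6.97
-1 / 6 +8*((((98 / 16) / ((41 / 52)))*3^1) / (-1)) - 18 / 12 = -23137 / 123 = -188.11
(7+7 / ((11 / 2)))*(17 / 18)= 1547 / 198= 7.81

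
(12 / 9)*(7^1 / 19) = 0.49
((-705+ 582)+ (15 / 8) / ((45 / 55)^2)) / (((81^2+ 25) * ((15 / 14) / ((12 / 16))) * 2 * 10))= -181741 / 284515200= -0.00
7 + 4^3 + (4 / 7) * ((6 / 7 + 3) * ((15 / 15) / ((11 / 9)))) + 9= 44092 / 539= 81.80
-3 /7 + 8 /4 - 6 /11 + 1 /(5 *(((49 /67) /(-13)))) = -6816 /2695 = -2.53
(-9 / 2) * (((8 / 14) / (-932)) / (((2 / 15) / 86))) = 5805 / 3262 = 1.78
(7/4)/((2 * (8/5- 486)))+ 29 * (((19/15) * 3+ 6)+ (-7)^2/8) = 6391633/13840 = 461.82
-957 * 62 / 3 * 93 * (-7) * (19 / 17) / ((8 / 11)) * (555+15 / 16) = 11968110876645 / 1088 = 11000101908.68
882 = 882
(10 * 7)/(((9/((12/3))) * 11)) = 2.83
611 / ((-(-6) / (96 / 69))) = 9776 / 69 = 141.68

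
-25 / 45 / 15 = -1 / 27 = -0.04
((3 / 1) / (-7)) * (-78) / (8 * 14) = 117 / 392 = 0.30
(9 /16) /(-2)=-9 /32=-0.28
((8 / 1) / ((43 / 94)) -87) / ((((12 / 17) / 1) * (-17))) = 2989 / 516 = 5.79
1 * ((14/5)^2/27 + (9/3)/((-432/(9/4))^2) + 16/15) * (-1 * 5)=-3752161/552960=-6.79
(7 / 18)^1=7 / 18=0.39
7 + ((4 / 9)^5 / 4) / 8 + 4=649571 / 59049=11.00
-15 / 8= -1.88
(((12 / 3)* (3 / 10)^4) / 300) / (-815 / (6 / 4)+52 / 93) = -837 / 4206500000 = -0.00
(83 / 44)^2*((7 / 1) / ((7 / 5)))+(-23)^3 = -23520867 / 1936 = -12149.21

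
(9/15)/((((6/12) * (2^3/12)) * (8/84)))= 189/10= 18.90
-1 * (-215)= 215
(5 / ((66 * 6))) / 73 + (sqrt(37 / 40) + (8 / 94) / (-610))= 13859 / 414396180 + sqrt(370) / 20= 0.96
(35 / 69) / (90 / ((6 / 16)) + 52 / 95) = 3325 / 1576788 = 0.00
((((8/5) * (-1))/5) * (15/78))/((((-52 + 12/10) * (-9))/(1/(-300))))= 1/2228850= 0.00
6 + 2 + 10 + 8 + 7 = 33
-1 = -1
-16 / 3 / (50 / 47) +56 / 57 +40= 51256 / 1425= 35.97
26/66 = 13/33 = 0.39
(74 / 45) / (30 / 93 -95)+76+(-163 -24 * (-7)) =10695781 / 132075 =80.98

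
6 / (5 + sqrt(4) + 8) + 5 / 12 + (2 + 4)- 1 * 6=49 / 60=0.82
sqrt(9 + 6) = sqrt(15) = 3.87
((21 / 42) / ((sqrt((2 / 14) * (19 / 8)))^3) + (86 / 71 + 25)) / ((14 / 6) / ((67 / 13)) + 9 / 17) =47838 * sqrt(266) / 302879 + 6359037 / 238276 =29.26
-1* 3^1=-3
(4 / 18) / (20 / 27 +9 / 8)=48 / 403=0.12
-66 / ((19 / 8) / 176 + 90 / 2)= -92928 / 63379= -1.47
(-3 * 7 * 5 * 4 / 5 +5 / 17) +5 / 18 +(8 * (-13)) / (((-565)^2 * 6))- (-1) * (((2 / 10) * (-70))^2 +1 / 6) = 112.74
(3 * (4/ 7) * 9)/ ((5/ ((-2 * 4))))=-864/ 35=-24.69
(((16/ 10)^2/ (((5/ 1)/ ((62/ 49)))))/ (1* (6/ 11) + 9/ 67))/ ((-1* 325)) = -2924416/ 997303125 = -0.00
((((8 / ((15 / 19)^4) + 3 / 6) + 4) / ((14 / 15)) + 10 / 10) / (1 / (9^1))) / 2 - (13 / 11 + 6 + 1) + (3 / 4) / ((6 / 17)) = 13794373 / 115500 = 119.43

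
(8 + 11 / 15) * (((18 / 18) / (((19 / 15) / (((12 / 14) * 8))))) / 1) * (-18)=-113184 / 133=-851.01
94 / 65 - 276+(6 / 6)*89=-12061 / 65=-185.55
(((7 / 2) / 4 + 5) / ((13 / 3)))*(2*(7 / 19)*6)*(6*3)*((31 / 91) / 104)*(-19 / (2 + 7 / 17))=-2006289 / 720616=-2.78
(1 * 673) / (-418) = -673 / 418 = -1.61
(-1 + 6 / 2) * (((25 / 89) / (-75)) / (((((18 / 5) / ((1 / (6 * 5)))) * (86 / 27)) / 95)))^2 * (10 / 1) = 45125 / 2109013776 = 0.00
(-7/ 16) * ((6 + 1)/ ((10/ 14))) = -343/ 80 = -4.29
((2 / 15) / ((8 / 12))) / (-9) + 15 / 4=671 / 180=3.73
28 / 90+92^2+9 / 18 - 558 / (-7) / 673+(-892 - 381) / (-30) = 1803518396 / 211995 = 8507.36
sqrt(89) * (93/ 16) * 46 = 2139 * sqrt(89)/ 8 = 2522.41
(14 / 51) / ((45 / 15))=14 / 153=0.09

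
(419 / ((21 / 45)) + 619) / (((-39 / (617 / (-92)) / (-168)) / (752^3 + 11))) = -18635464633637.55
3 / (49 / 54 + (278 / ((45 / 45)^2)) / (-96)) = -1296 / 859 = -1.51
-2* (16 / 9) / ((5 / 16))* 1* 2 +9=-619 / 45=-13.76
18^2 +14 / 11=3578 / 11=325.27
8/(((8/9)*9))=1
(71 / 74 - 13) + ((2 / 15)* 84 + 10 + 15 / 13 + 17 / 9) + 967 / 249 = 57797149 / 3593070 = 16.09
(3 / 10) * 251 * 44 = 16566 / 5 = 3313.20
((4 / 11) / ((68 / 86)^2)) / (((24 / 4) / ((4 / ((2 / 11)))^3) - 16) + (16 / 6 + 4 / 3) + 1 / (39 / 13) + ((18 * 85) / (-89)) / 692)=-41337064956 / 830888784433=-0.05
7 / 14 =1 / 2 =0.50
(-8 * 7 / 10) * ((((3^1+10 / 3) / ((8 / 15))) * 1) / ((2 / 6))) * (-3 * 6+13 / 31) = 217455 / 62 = 3507.34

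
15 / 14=1.07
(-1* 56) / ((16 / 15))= -105 / 2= -52.50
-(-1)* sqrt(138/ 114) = sqrt(437)/ 19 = 1.10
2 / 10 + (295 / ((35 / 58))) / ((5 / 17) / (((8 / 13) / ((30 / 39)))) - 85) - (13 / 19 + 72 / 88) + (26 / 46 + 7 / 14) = -2328997201 / 387299990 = -6.01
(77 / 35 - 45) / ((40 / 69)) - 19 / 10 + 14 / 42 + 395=95881 / 300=319.60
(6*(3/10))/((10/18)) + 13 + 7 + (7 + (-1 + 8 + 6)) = 1081/25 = 43.24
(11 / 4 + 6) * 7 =245 / 4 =61.25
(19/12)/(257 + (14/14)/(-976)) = 4636/752493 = 0.01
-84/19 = -4.42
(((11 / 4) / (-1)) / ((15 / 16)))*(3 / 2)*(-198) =4356 / 5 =871.20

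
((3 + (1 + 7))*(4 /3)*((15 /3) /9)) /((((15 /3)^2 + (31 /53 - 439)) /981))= -19.33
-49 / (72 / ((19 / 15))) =-931 / 1080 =-0.86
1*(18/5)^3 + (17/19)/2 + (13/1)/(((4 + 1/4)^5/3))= 317869921037/6744320750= 47.13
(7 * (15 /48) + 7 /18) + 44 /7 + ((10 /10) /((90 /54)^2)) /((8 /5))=45799 /5040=9.09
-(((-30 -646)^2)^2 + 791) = -208827065367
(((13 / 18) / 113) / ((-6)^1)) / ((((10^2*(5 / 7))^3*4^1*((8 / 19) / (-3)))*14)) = 12103 / 32544000000000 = 0.00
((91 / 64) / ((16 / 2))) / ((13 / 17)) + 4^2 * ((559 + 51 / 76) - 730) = -26509099 / 9728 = -2725.03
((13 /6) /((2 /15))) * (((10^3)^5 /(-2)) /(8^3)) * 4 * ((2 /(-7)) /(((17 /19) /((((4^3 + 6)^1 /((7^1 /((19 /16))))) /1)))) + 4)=-1571044921875000 /119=-13202058167016.81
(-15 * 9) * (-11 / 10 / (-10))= -297 / 20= -14.85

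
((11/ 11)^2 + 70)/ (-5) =-71/ 5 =-14.20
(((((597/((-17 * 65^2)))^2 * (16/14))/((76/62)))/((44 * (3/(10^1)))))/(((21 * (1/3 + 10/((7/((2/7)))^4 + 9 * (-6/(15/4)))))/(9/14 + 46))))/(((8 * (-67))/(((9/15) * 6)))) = -623852268845265333/2856929985544403451182500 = -0.00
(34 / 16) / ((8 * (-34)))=-1 / 128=-0.01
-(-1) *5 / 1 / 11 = 0.45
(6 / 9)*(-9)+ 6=0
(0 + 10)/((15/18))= 12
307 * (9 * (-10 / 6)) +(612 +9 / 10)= -39921 / 10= -3992.10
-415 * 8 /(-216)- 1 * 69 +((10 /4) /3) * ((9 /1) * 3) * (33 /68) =-156833 /3672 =-42.71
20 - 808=-788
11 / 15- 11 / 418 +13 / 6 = 273 / 95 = 2.87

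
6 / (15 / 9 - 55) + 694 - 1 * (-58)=60151 / 80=751.89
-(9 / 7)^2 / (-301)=81 / 14749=0.01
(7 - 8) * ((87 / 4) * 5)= -435 / 4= -108.75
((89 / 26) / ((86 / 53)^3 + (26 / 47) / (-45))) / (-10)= -5604772419 / 69752157176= -0.08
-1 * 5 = -5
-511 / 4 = -127.75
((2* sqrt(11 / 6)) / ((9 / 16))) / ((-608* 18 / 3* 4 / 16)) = -sqrt(66) / 1539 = -0.01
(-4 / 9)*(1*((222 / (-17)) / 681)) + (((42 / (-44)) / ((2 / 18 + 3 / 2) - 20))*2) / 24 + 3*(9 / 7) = 3.87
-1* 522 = -522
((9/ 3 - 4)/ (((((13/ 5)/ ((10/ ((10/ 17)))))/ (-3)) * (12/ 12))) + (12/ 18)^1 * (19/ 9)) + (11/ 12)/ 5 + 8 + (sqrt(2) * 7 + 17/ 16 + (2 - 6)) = 7 * sqrt(2) + 737623/ 28080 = 36.17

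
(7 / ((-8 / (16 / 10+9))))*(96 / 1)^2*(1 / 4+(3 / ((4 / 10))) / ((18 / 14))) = -2599968 / 5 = -519993.60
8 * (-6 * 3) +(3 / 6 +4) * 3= -261 / 2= -130.50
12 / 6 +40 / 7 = 54 / 7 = 7.71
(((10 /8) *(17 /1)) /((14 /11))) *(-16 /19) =-14.06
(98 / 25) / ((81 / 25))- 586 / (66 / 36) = -318.43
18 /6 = 3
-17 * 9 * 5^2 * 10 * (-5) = 191250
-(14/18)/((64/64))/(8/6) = -7/12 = -0.58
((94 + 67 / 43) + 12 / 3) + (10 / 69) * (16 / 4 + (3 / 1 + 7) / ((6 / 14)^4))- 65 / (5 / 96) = -11545129 / 10449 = -1104.90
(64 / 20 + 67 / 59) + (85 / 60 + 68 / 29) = 831247 / 102660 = 8.10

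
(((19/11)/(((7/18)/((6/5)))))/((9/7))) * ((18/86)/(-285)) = -36/11825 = -0.00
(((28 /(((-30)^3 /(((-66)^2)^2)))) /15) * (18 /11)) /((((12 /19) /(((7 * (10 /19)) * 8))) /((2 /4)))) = -6261024 /125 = -50088.19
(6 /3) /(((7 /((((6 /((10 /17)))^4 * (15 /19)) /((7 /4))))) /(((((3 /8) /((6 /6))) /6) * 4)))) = 348.80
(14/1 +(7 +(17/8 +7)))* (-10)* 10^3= -301250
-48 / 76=-12 / 19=-0.63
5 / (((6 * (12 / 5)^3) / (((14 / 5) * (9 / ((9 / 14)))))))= 6125 / 2592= 2.36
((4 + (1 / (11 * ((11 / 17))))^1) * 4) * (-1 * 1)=-2004 / 121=-16.56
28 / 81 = 0.35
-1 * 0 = 0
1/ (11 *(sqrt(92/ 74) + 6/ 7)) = -777/ 5071 + 49 *sqrt(1702)/ 10142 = 0.05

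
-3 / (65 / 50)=-30 / 13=-2.31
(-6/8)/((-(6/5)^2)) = 25/48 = 0.52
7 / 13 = 0.54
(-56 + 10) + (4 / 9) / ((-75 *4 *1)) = -31051 / 675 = -46.00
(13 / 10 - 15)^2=18769 / 100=187.69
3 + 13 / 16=61 / 16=3.81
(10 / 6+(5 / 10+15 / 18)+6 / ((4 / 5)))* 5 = 105 / 2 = 52.50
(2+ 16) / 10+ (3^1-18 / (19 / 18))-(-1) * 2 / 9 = -10286 / 855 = -12.03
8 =8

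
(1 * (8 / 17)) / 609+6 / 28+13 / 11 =318161 / 227766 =1.40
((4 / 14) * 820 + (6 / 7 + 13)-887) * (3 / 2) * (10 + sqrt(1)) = -73788 / 7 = -10541.14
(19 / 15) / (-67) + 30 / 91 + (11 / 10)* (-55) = -11009213 / 182910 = -60.19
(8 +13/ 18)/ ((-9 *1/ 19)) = -2983/ 162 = -18.41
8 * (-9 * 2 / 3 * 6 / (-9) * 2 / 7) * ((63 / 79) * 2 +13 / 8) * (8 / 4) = 58.88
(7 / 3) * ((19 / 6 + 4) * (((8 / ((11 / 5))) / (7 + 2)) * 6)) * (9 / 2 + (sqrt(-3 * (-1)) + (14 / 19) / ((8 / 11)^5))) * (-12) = -3804924445 / 963072 - 48160 * sqrt(3) / 99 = -4793.40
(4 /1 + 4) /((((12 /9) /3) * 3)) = 6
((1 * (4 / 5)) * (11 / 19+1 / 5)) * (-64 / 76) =-4736 / 9025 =-0.52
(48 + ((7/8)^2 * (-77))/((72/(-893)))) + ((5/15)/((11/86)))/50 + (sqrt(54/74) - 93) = 3 * sqrt(111)/37 + 869596523/1267200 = 687.09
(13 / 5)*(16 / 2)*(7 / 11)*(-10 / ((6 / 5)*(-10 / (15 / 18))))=9.19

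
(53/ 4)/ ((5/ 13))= 689/ 20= 34.45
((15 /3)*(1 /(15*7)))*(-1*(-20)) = 20 /21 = 0.95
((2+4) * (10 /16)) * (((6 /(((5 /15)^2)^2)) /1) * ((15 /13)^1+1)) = 3925.38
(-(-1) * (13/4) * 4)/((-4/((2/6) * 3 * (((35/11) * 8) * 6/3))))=-1820/11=-165.45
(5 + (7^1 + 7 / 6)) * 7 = 553 / 6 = 92.17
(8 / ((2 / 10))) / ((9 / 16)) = 640 / 9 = 71.11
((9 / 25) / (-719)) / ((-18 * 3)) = 1 / 107850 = 0.00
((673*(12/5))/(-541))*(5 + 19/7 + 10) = -1001424/18935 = -52.89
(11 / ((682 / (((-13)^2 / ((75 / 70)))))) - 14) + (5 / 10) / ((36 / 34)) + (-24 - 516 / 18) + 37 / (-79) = -64.12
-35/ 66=-0.53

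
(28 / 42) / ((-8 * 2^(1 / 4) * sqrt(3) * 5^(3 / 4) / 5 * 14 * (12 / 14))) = -2^(3 / 4) * sqrt(3) * 5^(1 / 4) / 864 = -0.01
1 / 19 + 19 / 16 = 377 / 304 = 1.24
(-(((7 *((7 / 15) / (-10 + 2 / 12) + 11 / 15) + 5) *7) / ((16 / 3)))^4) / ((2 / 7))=-5946314683426545127 / 62040888320000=-95845.09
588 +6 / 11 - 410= 1964 / 11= 178.55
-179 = -179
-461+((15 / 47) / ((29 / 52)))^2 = -855823109 / 1857769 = -460.67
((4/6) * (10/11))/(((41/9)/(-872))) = -52320/451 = -116.01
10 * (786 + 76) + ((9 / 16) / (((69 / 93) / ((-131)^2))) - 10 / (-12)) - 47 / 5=119353897 / 5520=21622.08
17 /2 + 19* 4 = 169 /2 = 84.50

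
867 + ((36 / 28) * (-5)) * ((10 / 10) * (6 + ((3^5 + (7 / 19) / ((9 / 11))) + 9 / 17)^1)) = -239024 / 323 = -740.01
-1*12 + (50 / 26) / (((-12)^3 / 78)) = -3481 / 288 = -12.09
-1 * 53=-53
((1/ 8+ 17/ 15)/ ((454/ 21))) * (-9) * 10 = -9513/ 1816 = -5.24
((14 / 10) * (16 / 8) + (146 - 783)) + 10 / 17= -53857 / 85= -633.61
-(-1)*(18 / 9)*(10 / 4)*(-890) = -4450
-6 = -6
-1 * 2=-2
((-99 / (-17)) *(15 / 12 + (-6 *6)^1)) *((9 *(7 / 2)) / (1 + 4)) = -866943 / 680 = -1274.92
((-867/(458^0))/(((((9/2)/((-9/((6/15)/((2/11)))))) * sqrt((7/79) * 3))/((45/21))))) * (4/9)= 57800 * sqrt(1659)/1617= 1455.93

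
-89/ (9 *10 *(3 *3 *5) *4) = -89/ 16200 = -0.01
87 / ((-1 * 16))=-87 / 16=-5.44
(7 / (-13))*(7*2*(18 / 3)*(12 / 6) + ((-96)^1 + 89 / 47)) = -24311 / 611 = -39.79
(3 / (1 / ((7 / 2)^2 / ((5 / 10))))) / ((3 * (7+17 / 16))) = 392 / 129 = 3.04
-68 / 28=-17 / 7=-2.43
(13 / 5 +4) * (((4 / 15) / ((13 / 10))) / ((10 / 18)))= 792 / 325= 2.44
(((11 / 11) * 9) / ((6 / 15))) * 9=202.50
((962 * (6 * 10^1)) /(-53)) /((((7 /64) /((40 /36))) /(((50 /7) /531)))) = -615680000 /4137021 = -148.82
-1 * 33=-33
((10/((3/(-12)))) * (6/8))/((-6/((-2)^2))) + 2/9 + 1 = 191/9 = 21.22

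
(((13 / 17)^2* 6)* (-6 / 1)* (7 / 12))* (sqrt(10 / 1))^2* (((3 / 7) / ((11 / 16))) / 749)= -243360 / 2381071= -0.10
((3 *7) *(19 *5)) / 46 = 1995 / 46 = 43.37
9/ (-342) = -1/ 38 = -0.03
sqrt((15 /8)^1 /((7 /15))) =15 * sqrt(14) /28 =2.00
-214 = -214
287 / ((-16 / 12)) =-861 / 4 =-215.25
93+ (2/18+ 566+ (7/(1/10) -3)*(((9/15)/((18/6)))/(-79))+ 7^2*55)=11923262/3555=3353.94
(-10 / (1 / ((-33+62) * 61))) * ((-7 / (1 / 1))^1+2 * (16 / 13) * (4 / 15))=4376506 / 39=112218.10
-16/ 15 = -1.07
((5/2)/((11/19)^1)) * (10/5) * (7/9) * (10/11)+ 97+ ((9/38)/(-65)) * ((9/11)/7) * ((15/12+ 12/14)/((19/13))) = 79446486359/770532840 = 103.11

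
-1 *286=-286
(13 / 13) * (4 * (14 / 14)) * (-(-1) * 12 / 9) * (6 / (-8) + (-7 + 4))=-20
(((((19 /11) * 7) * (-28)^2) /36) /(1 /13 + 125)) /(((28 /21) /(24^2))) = 2711072 /2981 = 909.45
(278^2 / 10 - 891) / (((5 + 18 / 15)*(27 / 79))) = 2700773 / 837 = 3226.73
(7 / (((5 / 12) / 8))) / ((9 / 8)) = 119.47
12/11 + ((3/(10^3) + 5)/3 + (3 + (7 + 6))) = 18.76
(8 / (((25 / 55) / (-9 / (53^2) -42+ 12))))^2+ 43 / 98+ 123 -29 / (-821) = 4427571582495646407 / 15871308007450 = 278967.03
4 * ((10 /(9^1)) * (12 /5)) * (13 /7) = 416 /21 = 19.81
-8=-8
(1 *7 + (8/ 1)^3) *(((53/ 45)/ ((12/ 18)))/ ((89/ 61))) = 559309/ 890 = 628.44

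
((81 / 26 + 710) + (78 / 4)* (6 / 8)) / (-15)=-15137 / 312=-48.52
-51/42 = -17/14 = -1.21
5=5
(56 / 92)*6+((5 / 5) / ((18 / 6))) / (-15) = 3757 / 1035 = 3.63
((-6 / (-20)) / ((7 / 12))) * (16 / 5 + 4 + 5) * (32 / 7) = 35136 / 1225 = 28.68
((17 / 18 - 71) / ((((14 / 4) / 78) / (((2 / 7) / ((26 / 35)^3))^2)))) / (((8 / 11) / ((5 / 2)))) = -28592265625 / 10967424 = -2607.02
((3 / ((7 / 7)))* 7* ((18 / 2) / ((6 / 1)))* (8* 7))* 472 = 832608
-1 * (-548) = 548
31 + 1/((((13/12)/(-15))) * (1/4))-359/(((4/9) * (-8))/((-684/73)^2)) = 8840.10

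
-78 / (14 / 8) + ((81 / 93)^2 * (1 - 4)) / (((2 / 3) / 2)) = -345759 / 6727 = -51.40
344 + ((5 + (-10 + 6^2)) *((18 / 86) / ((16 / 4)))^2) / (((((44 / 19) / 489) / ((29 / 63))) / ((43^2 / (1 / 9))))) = 678256561 / 4928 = 137633.23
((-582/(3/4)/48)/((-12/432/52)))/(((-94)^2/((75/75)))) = 7566/2209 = 3.43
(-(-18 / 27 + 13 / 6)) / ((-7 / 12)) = 18 / 7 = 2.57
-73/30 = -2.43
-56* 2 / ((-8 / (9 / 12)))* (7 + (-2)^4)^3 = 255507 / 2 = 127753.50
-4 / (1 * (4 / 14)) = -14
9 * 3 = 27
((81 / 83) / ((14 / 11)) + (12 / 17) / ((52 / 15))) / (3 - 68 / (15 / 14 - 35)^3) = 26707338421875 / 82613772730034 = 0.32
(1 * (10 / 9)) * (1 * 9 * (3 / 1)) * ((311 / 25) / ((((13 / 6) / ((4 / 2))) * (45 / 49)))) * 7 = 853384 / 325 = 2625.80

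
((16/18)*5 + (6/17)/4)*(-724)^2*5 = 1817580280/153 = 11879609.67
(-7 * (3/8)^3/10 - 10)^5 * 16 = -358385832661851514975949/219902325555200000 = -1629750.08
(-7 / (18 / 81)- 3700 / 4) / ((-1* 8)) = 1913 / 16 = 119.56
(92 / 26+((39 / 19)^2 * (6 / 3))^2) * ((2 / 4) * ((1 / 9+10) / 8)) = 442027943 / 9383112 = 47.11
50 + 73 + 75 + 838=1036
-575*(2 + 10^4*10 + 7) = -57505175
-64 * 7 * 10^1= -4480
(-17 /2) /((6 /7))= -119 /12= -9.92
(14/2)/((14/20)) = 10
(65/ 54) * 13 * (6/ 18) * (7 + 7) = 5915/ 81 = 73.02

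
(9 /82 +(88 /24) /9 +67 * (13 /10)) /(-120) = -484961 /664200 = -0.73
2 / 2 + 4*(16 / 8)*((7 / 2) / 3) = 31 / 3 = 10.33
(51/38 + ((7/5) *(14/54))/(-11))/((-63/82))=-3028793/1777545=-1.70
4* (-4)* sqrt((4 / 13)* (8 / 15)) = -64* sqrt(390) / 195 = -6.48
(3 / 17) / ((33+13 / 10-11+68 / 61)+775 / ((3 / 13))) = 5490 / 105237293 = 0.00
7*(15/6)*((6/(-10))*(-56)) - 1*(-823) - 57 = 1354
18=18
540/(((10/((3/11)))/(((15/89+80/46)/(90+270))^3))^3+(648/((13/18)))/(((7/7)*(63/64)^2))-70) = 0.00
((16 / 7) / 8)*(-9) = -2.57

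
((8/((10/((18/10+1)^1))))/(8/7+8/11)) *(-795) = -28567/30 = -952.23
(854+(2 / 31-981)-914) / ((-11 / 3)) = 96807 / 341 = 283.89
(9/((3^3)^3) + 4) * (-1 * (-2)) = 17498/2187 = 8.00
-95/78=-1.22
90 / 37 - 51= -1797 / 37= -48.57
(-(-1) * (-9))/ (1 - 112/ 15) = 135/ 97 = 1.39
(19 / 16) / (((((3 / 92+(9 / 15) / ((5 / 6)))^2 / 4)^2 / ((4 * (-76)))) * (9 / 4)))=-646544646400000000 / 80803613180889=-8001.43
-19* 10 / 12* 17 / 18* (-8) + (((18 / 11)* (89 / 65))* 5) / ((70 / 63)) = 129.71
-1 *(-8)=8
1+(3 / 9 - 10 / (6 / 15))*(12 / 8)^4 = -991 / 8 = -123.88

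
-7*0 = 0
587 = 587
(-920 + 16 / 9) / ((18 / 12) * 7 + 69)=-16528 / 1431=-11.55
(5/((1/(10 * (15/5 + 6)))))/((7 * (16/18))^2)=18225/1568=11.62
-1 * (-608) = 608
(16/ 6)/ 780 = 2/ 585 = 0.00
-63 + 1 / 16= -1007 / 16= -62.94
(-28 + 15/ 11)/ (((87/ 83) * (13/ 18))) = -35.19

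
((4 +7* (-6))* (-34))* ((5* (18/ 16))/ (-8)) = -908.44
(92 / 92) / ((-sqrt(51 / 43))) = -sqrt(2193) / 51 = -0.92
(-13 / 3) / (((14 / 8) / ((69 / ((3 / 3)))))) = -1196 / 7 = -170.86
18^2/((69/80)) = 8640/23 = 375.65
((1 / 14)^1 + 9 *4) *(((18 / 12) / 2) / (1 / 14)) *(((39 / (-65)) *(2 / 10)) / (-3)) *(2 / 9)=101 / 30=3.37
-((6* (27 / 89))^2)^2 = -688747536 / 62742241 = -10.98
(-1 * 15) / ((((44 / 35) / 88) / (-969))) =1017450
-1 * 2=-2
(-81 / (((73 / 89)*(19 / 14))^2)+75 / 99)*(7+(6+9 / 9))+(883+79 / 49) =-62027990056 / 3110734473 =-19.94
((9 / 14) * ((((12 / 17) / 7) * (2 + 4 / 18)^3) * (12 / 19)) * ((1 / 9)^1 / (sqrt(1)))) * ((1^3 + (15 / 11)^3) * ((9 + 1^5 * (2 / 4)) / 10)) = 15059200 / 89806563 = 0.17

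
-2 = -2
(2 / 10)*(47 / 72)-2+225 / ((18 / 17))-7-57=52787 / 360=146.63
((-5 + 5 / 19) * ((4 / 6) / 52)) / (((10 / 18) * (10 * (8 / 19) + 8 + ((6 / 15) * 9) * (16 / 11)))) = -1485 / 237016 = -0.01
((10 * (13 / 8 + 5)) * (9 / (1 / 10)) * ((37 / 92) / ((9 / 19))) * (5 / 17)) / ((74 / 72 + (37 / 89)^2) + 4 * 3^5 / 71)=23573392052625 / 235756783666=99.99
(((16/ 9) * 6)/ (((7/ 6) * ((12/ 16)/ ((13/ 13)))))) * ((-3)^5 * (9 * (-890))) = 23727908.57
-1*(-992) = 992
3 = 3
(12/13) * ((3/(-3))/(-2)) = 6/13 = 0.46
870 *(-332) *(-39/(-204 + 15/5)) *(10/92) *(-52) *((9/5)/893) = 878651280/1376113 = 638.50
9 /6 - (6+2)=-13 /2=-6.50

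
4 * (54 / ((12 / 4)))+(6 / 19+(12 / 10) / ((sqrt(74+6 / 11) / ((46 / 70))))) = 69 * sqrt(2255) / 35875+1374 / 19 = 72.41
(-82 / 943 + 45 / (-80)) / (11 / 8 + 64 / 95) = -22705 / 71622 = -0.32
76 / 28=2.71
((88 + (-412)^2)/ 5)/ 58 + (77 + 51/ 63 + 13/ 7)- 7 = 286358/ 435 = 658.29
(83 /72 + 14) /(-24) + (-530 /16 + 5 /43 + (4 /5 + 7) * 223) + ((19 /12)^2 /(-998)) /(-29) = 9170619355423 /5376265920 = 1705.76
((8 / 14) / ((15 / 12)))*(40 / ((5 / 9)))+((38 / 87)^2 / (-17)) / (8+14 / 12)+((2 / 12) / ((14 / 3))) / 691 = 1502221256509 / 45642028740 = 32.91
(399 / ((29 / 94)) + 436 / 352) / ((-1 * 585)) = -3303689 / 1492920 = -2.21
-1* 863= -863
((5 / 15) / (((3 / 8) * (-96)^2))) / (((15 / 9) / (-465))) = -31 / 1152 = -0.03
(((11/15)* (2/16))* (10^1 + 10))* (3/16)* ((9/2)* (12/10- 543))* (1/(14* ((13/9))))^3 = -27930177/275591680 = -0.10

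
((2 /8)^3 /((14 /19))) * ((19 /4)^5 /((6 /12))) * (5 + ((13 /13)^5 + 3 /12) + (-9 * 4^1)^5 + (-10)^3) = -11378925089861199 /1835008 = -6201022060.86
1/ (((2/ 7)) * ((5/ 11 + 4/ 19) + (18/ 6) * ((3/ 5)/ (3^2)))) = 7315/ 1808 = 4.05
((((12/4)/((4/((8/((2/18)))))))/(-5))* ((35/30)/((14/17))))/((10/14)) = -1071/50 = -21.42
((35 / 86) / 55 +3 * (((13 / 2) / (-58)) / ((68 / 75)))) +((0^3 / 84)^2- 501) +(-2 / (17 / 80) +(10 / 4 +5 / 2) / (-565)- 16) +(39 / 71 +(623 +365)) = 13822483996005 / 29934005552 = 461.77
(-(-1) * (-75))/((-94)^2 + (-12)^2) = -15/1796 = -0.01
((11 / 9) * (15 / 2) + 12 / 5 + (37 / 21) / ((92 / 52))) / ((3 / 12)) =121354 / 2415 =50.25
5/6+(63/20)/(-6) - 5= -563/120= -4.69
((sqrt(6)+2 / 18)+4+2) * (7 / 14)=4.28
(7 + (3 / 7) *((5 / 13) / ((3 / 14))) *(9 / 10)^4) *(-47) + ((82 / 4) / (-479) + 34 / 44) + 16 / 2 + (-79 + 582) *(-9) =-333648243723 / 68497000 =-4870.99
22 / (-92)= -0.24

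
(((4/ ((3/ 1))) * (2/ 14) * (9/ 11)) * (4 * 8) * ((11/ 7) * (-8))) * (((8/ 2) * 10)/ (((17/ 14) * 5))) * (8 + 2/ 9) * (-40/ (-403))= -48496640/ 143871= -337.08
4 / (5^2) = 4 / 25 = 0.16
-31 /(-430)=31 /430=0.07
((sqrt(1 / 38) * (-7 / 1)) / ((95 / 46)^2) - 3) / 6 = -1 / 2 - 3703 * sqrt(38) / 514425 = -0.54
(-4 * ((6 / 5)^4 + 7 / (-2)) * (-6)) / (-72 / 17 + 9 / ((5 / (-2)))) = 4.37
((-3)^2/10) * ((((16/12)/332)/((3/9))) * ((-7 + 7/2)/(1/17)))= -1071/1660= -0.65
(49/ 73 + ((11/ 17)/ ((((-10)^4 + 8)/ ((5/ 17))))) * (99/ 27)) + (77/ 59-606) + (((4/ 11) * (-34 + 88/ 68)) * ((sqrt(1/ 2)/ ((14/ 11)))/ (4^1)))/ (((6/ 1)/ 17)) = -608.70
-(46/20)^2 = -529/100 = -5.29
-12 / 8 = -3 / 2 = -1.50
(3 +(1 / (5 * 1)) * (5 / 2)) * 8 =28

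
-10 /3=-3.33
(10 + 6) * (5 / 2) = 40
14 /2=7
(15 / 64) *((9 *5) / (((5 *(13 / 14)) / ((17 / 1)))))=16065 / 416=38.62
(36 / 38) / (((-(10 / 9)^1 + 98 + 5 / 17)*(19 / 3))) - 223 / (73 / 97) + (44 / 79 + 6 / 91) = -832947970542971 / 2816957580073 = -295.69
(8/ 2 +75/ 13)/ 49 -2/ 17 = 885/ 10829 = 0.08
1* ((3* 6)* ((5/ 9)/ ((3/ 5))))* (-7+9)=100/ 3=33.33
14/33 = 0.42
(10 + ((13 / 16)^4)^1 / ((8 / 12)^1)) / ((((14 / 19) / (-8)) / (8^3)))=-26531657 / 448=-59222.45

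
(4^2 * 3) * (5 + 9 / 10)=1416 / 5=283.20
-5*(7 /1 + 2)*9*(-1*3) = 1215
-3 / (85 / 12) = -36 / 85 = -0.42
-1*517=-517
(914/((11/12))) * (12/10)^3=2369088/1375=1722.97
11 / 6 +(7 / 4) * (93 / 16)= 12.01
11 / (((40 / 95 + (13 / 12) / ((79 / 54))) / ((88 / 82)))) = 132088 / 12997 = 10.16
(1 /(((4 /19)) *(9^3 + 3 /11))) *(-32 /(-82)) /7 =418 /1151157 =0.00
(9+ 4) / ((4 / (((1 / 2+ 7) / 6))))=4.06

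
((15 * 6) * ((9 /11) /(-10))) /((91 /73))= -5913 /1001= -5.91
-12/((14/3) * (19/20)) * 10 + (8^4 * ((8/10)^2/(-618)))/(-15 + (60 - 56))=-26.68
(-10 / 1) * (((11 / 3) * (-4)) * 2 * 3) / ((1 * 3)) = 880 / 3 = 293.33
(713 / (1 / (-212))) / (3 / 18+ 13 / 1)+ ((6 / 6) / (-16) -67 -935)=-12482.27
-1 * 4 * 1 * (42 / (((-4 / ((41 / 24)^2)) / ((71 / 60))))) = 835457 / 5760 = 145.04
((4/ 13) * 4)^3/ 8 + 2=4906/ 2197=2.23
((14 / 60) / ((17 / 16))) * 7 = 392 / 255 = 1.54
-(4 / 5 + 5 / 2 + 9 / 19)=-3.77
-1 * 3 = -3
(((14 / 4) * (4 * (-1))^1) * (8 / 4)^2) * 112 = -6272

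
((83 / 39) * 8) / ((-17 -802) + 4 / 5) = -3320 / 159549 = -0.02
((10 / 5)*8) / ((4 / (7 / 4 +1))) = 11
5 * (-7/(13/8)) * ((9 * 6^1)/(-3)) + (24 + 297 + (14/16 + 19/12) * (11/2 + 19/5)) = 760817/1040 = 731.55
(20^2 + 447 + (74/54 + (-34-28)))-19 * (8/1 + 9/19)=16885/27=625.37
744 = 744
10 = 10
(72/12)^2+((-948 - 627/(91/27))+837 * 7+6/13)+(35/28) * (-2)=4758.93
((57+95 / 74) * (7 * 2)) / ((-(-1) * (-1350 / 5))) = -30191 / 9990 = -3.02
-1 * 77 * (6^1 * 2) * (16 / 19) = -778.11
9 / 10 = 0.90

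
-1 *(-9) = 9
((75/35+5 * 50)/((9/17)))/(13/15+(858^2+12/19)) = 2850475/4405950507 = 0.00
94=94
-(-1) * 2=2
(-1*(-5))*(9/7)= 45/7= 6.43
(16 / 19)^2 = 256 / 361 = 0.71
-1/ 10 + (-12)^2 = 1439/ 10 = 143.90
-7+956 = 949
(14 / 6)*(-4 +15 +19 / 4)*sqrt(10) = 147*sqrt(10) / 4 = 116.21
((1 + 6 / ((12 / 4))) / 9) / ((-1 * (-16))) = 1 / 48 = 0.02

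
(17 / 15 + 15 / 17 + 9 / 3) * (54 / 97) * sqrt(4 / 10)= 1.77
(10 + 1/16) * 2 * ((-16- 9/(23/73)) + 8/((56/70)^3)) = -37275/64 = -582.42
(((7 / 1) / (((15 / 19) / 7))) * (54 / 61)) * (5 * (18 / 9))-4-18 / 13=431438 / 793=544.06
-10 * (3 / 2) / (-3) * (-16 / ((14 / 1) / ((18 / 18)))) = -5.71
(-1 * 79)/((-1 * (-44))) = -1.80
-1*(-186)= 186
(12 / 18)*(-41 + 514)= 946 / 3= 315.33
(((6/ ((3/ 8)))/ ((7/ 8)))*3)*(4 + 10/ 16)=1776/ 7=253.71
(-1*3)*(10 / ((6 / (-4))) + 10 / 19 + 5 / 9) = 955 / 57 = 16.75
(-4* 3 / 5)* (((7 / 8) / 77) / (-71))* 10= 3 / 781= 0.00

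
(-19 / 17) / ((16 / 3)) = -57 / 272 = -0.21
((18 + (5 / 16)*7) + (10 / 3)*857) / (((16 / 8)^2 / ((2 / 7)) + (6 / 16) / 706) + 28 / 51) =828672089 / 4190969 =197.73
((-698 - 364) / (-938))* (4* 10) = 21240 / 469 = 45.29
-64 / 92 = -16 / 23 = -0.70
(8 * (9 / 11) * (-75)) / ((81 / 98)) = -19600 / 33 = -593.94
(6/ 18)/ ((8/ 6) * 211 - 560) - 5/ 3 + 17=38453/ 2508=15.33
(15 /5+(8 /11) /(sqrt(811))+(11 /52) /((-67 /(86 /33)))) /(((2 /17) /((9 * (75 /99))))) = 5100 * sqrt(811) /98131+6644875 /38324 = 174.87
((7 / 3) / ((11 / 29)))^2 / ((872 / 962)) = 19821529 / 474804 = 41.75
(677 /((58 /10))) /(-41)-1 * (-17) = 16828 /1189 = 14.15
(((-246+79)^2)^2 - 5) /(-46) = -388898158 /23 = -16908615.57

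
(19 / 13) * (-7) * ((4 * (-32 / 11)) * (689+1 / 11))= 129041920 / 1573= 82035.55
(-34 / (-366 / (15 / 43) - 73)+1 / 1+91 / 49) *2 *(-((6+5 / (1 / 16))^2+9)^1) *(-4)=6718408400 / 39277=171051.97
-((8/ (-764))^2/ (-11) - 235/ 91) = 94303749/ 36517481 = 2.58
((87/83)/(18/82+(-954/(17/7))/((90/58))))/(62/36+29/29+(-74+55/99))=5457510/93135555707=0.00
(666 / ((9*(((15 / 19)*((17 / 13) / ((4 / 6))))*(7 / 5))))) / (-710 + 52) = -18278 / 352359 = -0.05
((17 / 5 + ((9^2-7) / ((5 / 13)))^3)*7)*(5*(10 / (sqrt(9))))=12463885742 / 15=830925716.13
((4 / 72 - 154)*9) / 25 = -2771 / 50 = -55.42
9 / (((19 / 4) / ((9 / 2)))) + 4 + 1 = 257 / 19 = 13.53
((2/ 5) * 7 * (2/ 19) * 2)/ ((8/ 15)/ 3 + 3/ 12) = 288/ 209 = 1.38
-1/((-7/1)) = 1/7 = 0.14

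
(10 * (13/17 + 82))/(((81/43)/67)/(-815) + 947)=16518285525/18900346054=0.87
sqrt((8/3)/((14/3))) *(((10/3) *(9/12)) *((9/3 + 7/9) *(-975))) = -55250 *sqrt(7)/21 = -6960.85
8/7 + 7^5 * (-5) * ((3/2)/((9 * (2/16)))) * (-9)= 7058948/7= 1008421.14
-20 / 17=-1.18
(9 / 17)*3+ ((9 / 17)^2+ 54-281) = -65063 / 289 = -225.13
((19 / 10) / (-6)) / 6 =-19 / 360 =-0.05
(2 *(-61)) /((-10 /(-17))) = -1037 /5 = -207.40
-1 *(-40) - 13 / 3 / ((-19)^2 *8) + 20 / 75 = 581429 / 14440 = 40.27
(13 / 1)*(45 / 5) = 117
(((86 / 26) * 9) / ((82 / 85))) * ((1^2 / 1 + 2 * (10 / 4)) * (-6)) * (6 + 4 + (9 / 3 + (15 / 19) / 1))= -155132820 / 10127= -15318.73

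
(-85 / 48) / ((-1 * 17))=5 / 48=0.10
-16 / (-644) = 4 / 161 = 0.02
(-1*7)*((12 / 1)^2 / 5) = -201.60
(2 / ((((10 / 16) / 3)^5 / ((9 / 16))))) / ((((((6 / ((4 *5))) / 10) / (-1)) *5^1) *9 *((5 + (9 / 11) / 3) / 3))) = -21897216 / 18125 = -1208.12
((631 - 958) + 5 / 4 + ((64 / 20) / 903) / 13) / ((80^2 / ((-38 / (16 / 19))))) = 27609107081 / 12020736000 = 2.30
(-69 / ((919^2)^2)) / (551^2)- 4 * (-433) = 375070693032899251903 / 216553517917378321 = 1732.00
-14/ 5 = -2.80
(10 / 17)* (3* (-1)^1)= -30 / 17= -1.76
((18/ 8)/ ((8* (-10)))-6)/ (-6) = 643/ 640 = 1.00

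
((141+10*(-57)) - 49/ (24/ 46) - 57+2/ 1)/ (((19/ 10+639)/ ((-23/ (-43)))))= -797525/ 1653522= -0.48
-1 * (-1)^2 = -1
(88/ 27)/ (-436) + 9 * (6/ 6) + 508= 1521509/ 2943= 516.99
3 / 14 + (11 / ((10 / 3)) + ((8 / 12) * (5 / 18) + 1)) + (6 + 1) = 11056 / 945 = 11.70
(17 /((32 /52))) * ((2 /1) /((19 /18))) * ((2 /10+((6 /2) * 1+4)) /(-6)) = -5967 /95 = -62.81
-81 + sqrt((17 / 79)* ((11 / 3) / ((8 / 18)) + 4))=-81 + 7* sqrt(1343) / 158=-79.38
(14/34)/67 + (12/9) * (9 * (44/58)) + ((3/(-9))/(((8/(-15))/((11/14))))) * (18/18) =35517393/3699472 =9.60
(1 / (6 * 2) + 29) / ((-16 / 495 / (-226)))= 6507105 / 32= 203347.03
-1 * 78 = -78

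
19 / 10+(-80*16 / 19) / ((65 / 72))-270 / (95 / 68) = -656987 / 2470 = -265.99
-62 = -62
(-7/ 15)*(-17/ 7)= 17/ 15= 1.13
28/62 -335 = -10371/31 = -334.55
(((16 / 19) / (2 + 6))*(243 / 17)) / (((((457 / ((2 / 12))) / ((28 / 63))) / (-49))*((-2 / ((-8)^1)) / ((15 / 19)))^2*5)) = -0.02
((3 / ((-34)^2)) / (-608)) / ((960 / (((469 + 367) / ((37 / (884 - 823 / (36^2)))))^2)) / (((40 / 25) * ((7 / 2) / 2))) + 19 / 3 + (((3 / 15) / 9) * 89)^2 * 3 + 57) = -0.00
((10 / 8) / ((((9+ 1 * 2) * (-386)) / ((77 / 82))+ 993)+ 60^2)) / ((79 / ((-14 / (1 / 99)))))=-24255 / 78842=-0.31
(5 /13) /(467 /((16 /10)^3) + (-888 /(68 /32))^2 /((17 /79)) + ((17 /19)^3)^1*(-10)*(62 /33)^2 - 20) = 93945376673280 /198231092235391928089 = 0.00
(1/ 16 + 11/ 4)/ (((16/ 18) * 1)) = 405/ 128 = 3.16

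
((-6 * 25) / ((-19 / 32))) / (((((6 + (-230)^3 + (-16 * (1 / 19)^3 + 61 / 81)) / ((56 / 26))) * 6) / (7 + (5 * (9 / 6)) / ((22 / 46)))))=-163422100800 / 966640809766489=-0.00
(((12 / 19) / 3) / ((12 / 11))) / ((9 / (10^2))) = 1100 / 513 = 2.14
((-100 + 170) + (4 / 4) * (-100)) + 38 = 8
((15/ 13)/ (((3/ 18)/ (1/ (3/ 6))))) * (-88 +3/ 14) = -110610/ 91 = -1215.49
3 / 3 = 1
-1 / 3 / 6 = -1 / 18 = -0.06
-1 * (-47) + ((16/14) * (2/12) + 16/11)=11237/231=48.65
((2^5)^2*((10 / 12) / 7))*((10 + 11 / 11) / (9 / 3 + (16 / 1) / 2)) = 2560 / 21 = 121.90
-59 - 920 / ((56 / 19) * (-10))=-389 / 14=-27.79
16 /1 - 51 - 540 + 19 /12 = -6881 /12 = -573.42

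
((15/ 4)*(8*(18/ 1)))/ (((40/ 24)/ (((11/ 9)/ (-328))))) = -99/ 82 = -1.21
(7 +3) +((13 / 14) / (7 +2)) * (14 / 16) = 1453 / 144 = 10.09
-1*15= -15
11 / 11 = 1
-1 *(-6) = 6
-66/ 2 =-33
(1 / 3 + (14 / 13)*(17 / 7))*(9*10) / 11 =24.13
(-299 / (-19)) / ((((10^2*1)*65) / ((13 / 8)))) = 299 / 76000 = 0.00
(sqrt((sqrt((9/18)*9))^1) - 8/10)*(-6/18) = -2^(3/4)*sqrt(3)/6+4/15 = -0.22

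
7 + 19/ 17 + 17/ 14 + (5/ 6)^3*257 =4062743/ 25704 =158.06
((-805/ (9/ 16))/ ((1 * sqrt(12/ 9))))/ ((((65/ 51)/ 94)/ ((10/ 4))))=-5145560 * sqrt(3)/ 39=-228522.34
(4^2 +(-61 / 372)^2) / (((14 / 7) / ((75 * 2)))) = 55446625 / 46128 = 1202.02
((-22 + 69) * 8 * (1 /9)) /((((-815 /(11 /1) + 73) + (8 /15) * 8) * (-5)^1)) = -2.63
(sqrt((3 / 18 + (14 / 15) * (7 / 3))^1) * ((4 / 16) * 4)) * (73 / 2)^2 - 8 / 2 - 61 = -65 + 5329 * sqrt(2110) / 120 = 1974.89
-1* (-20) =20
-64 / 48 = -4 / 3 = -1.33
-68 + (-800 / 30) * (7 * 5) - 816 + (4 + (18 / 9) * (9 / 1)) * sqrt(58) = -5452 / 3 + 22 * sqrt(58) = -1649.79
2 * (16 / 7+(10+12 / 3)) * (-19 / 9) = -1444 / 21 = -68.76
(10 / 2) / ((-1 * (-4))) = 5 / 4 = 1.25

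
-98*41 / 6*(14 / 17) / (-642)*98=1378174 / 16371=84.18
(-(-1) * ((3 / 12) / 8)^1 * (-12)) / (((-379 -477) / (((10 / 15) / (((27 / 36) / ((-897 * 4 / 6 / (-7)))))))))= 299 / 8988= 0.03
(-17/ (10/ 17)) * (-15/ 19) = 867/ 38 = 22.82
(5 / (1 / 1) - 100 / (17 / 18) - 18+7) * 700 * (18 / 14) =-1711800 / 17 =-100694.12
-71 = -71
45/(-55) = -0.82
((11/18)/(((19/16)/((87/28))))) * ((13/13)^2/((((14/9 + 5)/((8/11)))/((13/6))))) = 3016/7847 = 0.38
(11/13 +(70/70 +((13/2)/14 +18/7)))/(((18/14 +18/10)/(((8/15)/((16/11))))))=0.58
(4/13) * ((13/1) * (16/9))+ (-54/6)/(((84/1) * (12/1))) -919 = -919193/1008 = -911.90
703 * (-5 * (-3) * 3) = 31635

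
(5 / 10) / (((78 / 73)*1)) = 73 / 156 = 0.47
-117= -117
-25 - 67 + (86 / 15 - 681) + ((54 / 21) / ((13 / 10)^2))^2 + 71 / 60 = -12826622377 / 16793868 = -763.77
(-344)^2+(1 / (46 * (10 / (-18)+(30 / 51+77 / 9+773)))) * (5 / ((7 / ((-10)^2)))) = 253145203802 / 2139207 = 118336.00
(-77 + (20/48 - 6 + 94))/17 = 137/204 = 0.67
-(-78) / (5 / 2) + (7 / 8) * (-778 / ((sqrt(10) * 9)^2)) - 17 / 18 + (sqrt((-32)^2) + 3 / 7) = 280523 / 4536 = 61.84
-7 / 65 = -0.11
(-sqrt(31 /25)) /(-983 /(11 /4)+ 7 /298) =3278* sqrt(31) /5858295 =0.00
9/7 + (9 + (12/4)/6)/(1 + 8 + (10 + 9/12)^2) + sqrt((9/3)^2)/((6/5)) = 107757/27902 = 3.86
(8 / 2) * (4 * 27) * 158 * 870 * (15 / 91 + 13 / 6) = 12599033760 / 91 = 138450920.44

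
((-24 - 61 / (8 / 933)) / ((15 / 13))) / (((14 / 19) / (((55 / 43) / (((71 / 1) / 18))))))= -2722.51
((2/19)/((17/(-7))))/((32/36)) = -63/1292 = -0.05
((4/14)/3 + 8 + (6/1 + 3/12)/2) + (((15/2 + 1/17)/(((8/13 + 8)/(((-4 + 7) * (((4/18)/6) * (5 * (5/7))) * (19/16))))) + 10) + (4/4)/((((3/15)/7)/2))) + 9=386278751/3838464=100.63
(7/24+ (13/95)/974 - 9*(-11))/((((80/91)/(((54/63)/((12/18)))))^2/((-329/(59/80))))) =-165509752821777/1746966400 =-94741.23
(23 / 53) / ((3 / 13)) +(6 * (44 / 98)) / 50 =376769 / 194775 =1.93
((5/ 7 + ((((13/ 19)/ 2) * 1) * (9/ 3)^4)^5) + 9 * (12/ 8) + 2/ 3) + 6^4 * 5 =27197798535261793/ 1663938528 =16345434.69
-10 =-10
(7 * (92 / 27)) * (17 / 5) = 10948 / 135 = 81.10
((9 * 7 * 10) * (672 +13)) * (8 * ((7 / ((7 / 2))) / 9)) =767200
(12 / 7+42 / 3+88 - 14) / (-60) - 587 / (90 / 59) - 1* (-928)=341267 / 630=541.69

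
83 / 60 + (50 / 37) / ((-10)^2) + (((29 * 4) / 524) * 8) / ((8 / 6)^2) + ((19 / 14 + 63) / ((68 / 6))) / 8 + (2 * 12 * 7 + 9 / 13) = 36371948843 / 211716960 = 171.80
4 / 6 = 2 / 3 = 0.67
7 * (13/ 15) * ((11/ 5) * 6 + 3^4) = 14287/ 25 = 571.48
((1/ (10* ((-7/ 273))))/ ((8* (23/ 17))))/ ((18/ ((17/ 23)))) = -3757/ 253920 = -0.01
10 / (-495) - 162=-16040 / 99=-162.02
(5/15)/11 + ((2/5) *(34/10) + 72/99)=1747/825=2.12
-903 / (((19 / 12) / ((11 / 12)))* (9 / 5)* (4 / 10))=-82775 / 114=-726.10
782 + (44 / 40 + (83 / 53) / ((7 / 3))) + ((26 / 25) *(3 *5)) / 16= 784.75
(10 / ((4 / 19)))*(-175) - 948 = -18521 / 2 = -9260.50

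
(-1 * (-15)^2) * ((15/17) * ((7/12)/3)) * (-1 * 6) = 7875/34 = 231.62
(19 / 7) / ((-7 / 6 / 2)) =-228 / 49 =-4.65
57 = 57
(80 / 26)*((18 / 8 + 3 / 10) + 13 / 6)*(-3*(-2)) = 87.08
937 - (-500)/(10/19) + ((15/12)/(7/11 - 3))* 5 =195973/104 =1884.36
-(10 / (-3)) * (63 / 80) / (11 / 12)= 63 / 22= 2.86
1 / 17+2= 35 / 17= 2.06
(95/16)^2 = 9025/256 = 35.25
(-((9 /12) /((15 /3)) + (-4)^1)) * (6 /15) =77 /50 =1.54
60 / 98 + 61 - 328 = -266.39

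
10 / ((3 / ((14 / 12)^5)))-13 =-67597 / 11664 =-5.80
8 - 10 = -2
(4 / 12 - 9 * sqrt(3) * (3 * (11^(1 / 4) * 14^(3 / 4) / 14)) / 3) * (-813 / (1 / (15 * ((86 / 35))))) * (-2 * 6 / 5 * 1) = -11326716 * 11^(1 / 4) * 14^(3 / 4) * sqrt(3) / 245+839016 / 35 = -1031490.48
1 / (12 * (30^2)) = 1 / 10800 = 0.00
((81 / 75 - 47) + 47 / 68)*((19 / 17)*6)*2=-4382673 / 7225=-606.60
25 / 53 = 0.47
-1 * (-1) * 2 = 2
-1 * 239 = -239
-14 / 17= -0.82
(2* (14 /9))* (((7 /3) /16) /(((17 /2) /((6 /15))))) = 49 /2295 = 0.02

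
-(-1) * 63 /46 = 63 /46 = 1.37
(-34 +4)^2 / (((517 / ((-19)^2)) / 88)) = 2599200 / 47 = 55302.13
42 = 42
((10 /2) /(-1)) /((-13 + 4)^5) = 5 /59049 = 0.00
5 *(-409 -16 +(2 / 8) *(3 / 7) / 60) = -237999 / 112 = -2124.99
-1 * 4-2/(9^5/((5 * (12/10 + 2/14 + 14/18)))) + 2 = -7441510/3720087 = -2.00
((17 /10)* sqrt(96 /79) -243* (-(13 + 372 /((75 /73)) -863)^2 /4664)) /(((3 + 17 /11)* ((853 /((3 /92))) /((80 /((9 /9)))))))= 2244* sqrt(474) /38747525 + 27117196929 /3249396875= 8.35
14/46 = 7/23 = 0.30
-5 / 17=-0.29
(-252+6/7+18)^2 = 2663424/49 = 54355.59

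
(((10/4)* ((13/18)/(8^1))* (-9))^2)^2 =17850625/1048576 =17.02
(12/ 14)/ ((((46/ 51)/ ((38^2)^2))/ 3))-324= 957025260/ 161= 5944256.27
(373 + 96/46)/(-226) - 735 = -3829157/5198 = -736.66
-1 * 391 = -391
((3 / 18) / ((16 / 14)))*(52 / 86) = 91 / 1032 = 0.09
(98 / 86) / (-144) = -49 / 6192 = -0.01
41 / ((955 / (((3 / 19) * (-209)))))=-1353 / 955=-1.42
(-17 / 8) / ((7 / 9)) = -153 / 56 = -2.73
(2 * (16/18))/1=16/9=1.78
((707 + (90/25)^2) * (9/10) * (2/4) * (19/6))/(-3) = -341981/1000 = -341.98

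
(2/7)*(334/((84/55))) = 9185/147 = 62.48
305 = 305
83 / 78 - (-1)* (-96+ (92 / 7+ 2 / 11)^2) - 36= 21555851 / 462462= 46.61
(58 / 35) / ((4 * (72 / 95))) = 551 / 1008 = 0.55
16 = 16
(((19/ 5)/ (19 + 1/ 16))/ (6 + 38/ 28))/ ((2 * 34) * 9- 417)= 0.00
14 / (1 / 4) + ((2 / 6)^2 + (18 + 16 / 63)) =4685 / 63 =74.37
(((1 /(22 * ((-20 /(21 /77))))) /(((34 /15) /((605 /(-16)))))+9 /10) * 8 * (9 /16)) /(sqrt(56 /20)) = 178281 * sqrt(70) /609280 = 2.45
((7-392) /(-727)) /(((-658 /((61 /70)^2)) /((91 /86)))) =-532103 /822789520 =-0.00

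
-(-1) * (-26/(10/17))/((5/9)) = -1989/25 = -79.56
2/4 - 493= -985/2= -492.50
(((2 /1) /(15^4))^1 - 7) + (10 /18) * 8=-129373 /50625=-2.56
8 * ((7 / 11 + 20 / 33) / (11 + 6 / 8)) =1312 / 1551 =0.85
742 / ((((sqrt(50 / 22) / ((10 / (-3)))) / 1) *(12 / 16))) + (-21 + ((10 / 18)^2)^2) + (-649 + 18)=-5936 *sqrt(11) / 9 - 4277147 / 6561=-2839.40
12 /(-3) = -4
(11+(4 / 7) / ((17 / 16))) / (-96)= -1373 / 11424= -0.12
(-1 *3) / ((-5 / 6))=3.60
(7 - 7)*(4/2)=0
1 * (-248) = -248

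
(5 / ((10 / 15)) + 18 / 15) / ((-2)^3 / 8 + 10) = 29 / 30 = 0.97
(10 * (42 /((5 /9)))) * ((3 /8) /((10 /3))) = 85.05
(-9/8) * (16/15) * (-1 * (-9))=-54/5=-10.80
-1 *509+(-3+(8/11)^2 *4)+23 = -58913/121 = -486.88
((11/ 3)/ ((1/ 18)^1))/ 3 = 22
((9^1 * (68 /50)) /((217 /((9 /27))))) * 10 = 204 /1085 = 0.19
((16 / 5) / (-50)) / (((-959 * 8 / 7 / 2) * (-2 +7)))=2 / 85625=0.00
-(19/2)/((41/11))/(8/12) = -627/164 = -3.82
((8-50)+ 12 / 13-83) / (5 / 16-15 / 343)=-8852144 / 19175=-461.65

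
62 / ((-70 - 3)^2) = 62 / 5329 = 0.01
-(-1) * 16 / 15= 16 / 15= 1.07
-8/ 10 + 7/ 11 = -9/ 55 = -0.16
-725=-725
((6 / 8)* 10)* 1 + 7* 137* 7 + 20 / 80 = 26883 / 4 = 6720.75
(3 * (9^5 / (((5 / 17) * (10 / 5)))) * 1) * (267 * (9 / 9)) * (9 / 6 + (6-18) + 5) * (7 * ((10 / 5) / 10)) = -61913407941 / 100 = -619134079.41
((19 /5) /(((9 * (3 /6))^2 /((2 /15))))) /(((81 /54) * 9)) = 304 /164025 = 0.00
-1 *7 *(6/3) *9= -126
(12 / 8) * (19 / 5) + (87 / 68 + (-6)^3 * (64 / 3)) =-1564347 / 340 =-4601.02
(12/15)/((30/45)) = 6/5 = 1.20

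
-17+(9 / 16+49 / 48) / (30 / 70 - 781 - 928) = -2439973 / 143520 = -17.00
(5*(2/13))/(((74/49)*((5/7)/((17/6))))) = 5831/2886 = 2.02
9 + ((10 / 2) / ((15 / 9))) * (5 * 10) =159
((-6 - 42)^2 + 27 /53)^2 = 14917935321 /2809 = 5310763.73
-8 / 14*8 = -4.57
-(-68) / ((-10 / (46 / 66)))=-782 / 165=-4.74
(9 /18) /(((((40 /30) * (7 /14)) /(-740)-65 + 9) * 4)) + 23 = 5718257 /248644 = 23.00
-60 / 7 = -8.57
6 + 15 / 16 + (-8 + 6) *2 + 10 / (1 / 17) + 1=2783 / 16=173.94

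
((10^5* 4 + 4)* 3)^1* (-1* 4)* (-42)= 201602016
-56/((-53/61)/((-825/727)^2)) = 2325015000/28012037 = 83.00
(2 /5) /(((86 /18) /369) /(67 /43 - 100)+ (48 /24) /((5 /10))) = 28115586 /281146615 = 0.10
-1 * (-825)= 825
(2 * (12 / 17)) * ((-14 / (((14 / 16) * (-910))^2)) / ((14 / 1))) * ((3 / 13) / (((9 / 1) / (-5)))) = 128 / 448374745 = 0.00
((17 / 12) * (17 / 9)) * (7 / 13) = 2023 / 1404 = 1.44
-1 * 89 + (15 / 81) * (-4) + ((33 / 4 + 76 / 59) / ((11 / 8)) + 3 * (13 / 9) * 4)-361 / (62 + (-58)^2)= -1312257823 / 20011266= -65.58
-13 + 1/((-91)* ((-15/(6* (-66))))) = -6047/455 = -13.29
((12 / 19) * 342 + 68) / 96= 2.96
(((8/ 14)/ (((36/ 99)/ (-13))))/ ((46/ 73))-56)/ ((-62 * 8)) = 28471/ 159712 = 0.18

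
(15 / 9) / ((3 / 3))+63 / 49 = 62 / 21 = 2.95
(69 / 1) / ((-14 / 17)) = -1173 / 14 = -83.79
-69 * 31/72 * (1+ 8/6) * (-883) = 4407053/72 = 61209.07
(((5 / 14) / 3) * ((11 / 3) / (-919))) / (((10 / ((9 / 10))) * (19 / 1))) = -11 / 4889080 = -0.00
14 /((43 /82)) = 1148 /43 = 26.70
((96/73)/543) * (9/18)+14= 184998/13213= 14.00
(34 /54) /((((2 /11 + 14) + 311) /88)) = 16456 /96579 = 0.17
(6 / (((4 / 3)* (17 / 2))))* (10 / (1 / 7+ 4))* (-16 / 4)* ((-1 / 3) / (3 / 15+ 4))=0.41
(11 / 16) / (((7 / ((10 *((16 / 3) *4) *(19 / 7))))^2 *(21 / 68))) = 6912716800 / 453789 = 15233.33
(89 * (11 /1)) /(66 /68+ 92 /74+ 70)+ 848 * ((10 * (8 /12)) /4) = 1426.89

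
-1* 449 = -449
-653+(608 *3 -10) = 1161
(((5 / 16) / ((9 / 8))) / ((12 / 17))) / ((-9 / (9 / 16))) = -85 / 3456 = -0.02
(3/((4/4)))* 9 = 27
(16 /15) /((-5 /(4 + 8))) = -2.56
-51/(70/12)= -306/35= -8.74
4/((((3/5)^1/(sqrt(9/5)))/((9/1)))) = 36 * sqrt(5) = 80.50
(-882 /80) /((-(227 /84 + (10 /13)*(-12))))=-1.69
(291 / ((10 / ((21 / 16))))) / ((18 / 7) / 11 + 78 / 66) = 470547 / 17440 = 26.98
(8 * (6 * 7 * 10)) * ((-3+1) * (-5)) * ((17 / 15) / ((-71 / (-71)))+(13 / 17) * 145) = 63983360 / 17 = 3763727.06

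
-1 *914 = -914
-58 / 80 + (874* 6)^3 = 5768302671331 / 40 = 144207566783.28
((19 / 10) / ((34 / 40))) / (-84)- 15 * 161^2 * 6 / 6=-277613929 / 714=-388815.03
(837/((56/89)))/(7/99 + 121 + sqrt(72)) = 10.27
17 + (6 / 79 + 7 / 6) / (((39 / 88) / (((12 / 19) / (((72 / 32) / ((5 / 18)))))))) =4297097 / 249561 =17.22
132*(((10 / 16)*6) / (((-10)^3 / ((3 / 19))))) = -297 / 3800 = -0.08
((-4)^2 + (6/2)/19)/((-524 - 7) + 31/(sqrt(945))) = -154051065/5062591496 - 28551 * sqrt(105)/5062591496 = -0.03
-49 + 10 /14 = -338 /7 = -48.29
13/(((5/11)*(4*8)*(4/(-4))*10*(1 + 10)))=-13/1600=-0.01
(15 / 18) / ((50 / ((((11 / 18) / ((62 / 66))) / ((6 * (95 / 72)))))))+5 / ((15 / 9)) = 265171 / 88350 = 3.00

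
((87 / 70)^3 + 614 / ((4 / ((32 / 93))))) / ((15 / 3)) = 1746056779 / 159495000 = 10.95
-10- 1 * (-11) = 1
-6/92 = -3/46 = -0.07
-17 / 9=-1.89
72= 72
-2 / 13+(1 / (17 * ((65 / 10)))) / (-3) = -8 / 51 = -0.16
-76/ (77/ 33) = -228/ 7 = -32.57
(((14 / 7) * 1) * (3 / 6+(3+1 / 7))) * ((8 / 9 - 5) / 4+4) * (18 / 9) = 1819 / 42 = 43.31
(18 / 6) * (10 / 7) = 30 / 7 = 4.29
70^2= 4900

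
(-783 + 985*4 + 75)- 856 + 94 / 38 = 45191 / 19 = 2378.47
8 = 8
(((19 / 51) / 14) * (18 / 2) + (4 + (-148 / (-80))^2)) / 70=364711 / 3332000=0.11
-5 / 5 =-1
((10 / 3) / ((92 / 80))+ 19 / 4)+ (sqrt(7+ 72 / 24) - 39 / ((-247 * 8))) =sqrt(10)+ 80425 / 10488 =10.83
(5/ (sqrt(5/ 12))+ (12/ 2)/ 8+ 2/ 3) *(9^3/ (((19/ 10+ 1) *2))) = 20655/ 116+ 7290 *sqrt(15)/ 29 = 1151.65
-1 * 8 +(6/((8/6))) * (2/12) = -29/4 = -7.25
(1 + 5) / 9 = 2 / 3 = 0.67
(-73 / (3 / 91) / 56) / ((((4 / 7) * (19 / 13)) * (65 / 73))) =-484939 / 9120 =-53.17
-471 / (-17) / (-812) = -471 / 13804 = -0.03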